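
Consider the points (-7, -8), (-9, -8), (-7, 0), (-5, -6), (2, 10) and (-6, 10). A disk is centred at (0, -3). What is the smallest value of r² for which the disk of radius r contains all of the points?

205

The required radius is the distance from (0, -3) to the farthest point.
Squared distances: 74, 106, 58, 34, 173, 205.
Maximum is 205, attained at (-6, 10).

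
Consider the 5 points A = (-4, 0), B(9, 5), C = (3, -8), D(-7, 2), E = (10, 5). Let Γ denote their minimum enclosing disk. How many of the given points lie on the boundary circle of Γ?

3

A smallest enclosing disk is always determined by at most three of the input points on its boundary.
The minimum enclosing circle is determined by three boundary points: C, D, E.
Their circumcentre is (1.95, 0.95) with r² = 81.205.
The farthest remaining point B is at distance² 66.105 ≤ 81.205.
The points at distance exactly r from the centre are C, D, E — 3 points.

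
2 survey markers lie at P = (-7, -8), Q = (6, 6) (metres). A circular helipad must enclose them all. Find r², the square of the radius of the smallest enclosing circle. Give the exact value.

91.25

The smallest circle enclosing two points has them as diameter endpoints.
Centre = midpoint = (-0.5, -1); r² = |PQ|²/4 = 365/4 = 91.25.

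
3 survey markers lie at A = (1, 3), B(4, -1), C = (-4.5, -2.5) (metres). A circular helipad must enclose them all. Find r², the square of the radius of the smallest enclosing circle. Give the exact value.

Side lengths²: AB² = 25, AC² = 60.5, BC² = 74.5.
Since BC² = 74.5 < 60.5 + 25 = 85.5, the triangle is acute, so the smallest enclosing circle is the circumcircle.
Circumcentre = (-5/14, -8/7), r² = 3725/196.

3725/196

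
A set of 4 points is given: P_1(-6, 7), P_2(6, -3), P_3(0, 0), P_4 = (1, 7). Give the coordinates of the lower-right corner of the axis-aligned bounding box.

x-range [-6, 6], y-range [-3, 7].
The lower-right corner is (6, -3).

(6, -3)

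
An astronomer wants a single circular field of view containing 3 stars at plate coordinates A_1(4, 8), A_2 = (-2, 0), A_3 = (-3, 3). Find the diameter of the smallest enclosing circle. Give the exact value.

Side lengths²: A_1A_2² = 100, A_1A_3² = 74, A_2A_3² = 10.
Since A_1A_2² = 100 ≥ 74 + 10 = 84, the angle opposite A_1A_2 is not acute, so the smallest enclosing circle has A_1A_2 as diameter.
Centre = midpoint of A_1A_2 = (1, 4), r² = 100/4 = 25.
Diameter = 2r = 2√25 = 10.

10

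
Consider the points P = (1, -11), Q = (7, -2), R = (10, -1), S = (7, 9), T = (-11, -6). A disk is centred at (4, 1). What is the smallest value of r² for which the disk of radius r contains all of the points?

The required radius is the distance from (4, 1) to the farthest point.
Squared distances: 153, 18, 40, 73, 274.
Maximum is 274, attained at T.

274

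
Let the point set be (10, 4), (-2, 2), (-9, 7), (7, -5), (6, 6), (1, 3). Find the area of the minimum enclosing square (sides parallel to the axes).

361

The bounding box has width 19 and height 12.
An axis-aligned square enclosing the set must have side ≥ max(width, height).
So the minimum side is max(19, 12) = 19.
Area = 19² = 361.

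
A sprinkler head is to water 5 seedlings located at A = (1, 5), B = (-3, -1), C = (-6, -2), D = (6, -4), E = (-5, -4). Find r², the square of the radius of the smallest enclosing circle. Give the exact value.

The minimum enclosing circle of a finite set is fixed by two of the points (as a diameter) or three (as a circumcircle).
The minimum enclosing circle is determined by three boundary points: A, C, D.
Their circumcentre is (2/7, -9/7) with r² = 1961/49.
The farthest remaining point E is at distance² 1730/49 ≤ 1961/49.

1961/49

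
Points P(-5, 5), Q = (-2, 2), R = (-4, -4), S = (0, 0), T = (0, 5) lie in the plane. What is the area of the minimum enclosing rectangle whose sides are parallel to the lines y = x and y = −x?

In coordinates u = x + y, v = x − y the rectangle is axis-aligned; the map (x,y)→(u,v) scales areas by 2.
u-values: 0, 0, -8, 0, 5; range = 5 − (-8) = 13.
v-values: -10, -4, 0, 0, -5; range = 0 − (-10) = 10.
Area = (13 × 10) / 2 = 65.

65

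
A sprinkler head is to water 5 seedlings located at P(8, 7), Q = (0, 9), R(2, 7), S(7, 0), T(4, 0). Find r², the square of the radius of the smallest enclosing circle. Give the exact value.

32.5

By Welzl's lemma the MEC is supported by two points (diametrically opposite) or three points (on a circumcircle).
The farthest pair is Q–S with squared distance 130. The circle on this segment as diameter has centre (3.5, 4.5) and r² = 130/4 = 32.5.
Check P: distance² to centre = 26.5 ≤ 32.5, so it lies inside.
All remaining points lie in this disk, and no smaller disk contains both endpoints, so this is the minimum enclosing circle.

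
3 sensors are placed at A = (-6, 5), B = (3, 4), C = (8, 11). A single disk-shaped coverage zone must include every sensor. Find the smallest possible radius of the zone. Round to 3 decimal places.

Side lengths²: AB² = 82, AC² = 232, BC² = 74.
Since AC² = 232 ≥ 82 + 74 = 156, the angle opposite AC is not acute, so the smallest enclosing circle has AC as diameter.
Centre = midpoint of AC = (1, 8), r² = 232/4 = 58.
r = √58 ≈ 7.616.

7.616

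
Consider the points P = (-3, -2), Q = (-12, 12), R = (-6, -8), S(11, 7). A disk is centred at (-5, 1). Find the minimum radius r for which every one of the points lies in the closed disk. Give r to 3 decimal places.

The required radius is the distance from (-5, 1) to the farthest point.
Squared distances: 13, 170, 82, 292.
Maximum is 292, attained at S.
r = √292 ≈ 17.088.

17.088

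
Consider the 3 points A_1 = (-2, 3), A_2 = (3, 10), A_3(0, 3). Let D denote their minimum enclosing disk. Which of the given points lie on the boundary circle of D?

A_1, A_2

Side lengths²: A_1A_2² = 74, A_1A_3² = 4, A_2A_3² = 58.
Since A_1A_2² = 74 ≥ 58 + 4 = 62, the angle opposite A_1A_2 is not acute, so the smallest enclosing circle has A_1A_2 as diameter.
Centre = midpoint of A_1A_2 = (0.5, 6.5), r² = 74/4 = 18.5.
The points at distance exactly r from the centre are A_1, A_2 — 2 points.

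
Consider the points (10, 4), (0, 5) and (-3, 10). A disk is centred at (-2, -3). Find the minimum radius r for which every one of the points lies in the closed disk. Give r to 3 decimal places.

13.892

The required radius is the distance from (-2, -3) to the farthest point.
Squared distances: 193, 68, 170.
Maximum is 193, attained at (10, 4).
r = √193 ≈ 13.892.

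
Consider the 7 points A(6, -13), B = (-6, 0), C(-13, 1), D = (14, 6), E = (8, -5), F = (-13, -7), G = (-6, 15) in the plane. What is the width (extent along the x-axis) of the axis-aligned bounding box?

max x = 14, min x = -13, so width = 27.

27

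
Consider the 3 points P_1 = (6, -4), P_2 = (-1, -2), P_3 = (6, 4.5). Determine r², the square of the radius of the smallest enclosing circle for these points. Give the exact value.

19345/784

Side lengths²: P_1P_2² = 53, P_1P_3² = 72.25, P_2P_3² = 91.25.
Since P_2P_3² = 91.25 < 72.25 + 53 = 125.25, the triangle is acute, so the smallest enclosing circle is the circumcircle.
Circumcentre = (24/7, 0.25), r² = 19345/784.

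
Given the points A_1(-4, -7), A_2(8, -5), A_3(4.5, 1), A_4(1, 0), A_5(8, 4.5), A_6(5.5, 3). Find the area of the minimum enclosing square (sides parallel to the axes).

The bounding box has width 12 and height 11.5.
An axis-aligned square enclosing the set must have side ≥ max(width, height).
So the minimum side is max(12, 11.5) = 12.
Area = 12² = 144.

144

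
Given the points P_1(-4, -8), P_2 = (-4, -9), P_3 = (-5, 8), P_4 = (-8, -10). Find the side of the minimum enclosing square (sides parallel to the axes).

18

The bounding box has width 4 and height 18.
An axis-aligned square enclosing the set must have side ≥ max(width, height).
So the minimum side is max(4, 18) = 18.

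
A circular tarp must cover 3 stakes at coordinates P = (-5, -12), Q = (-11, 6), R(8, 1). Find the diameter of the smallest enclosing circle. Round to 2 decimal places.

21.97

Side lengths²: PQ² = 360, PR² = 338, QR² = 386.
Since QR² = 386 < 360 + 338 = 698, the triangle is acute, so the smallest enclosing circle is the circumcircle.
Circumcentre = (-2.75, -1.25), r² = 120.625.
Diameter = 2r = 2√(120.625) ≈ 21.97.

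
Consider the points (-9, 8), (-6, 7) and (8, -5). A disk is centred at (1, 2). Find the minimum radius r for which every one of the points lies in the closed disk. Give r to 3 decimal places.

The required radius is the distance from (1, 2) to the farthest point.
Squared distances: 136, 74, 98.
Maximum is 136, attained at (-9, 8).
r = √136 ≈ 11.662.

11.662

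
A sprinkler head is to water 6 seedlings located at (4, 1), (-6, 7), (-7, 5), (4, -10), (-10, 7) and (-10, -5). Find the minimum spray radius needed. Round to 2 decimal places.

The farthest pair is (4, -10)–(-10, 7) with squared distance 485. The circle on this segment as diameter has centre (-3, -1.5) and r² = 485/4 = 121.25.
Check (4, 1): distance² to centre = 55.25 ≤ 121.25, so it lies inside.
All remaining points lie in this disk, and no smaller disk contains both endpoints, so this is the minimum enclosing circle.
r = √(121.25) ≈ 11.01.

11.01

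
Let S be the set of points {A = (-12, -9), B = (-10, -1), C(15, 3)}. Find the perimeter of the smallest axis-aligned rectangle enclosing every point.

Width = max x − min x = 15 − (-12) = 27.
Height = max y − min y = 3 − (-9) = 12.
Perimeter = 2(27 + 12) = 78.

78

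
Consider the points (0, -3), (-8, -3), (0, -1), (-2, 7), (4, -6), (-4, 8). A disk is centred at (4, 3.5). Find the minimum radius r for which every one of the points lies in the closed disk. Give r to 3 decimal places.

The required radius is the distance from (4, 3.5) to the farthest point.
Squared distances: 58.25, 186.25, 36.25, 48.25, 90.25, 84.25.
Maximum is 186.25, attained at (-8, -3).
r = √(186.25) ≈ 13.647.

13.647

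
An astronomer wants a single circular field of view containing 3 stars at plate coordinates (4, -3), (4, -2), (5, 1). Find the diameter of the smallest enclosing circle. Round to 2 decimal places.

Call the three points A, B, C in the order given.
Side lengths²: AB² = 1, AC² = 17, BC² = 10.
Since AC² = 17 ≥ 10 + 1 = 11, the angle opposite AC is not acute, so the smallest enclosing circle has AC as diameter.
Centre = midpoint of AC = (4.5, -1), r² = 17/4 = 4.25.
Diameter = 2r = 2√(4.25) ≈ 4.12.

4.12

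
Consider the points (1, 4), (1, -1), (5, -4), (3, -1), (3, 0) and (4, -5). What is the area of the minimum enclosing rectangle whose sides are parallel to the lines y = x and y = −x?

In coordinates u = x + y, v = x − y the rectangle is axis-aligned; the map (x,y)→(u,v) scales areas by 2.
u-values: 5, 0, 1, 2, 3, -1; range = 5 − (-1) = 6.
v-values: -3, 2, 9, 4, 3, 9; range = 9 − (-3) = 12.
Area = (6 × 12) / 2 = 36.

36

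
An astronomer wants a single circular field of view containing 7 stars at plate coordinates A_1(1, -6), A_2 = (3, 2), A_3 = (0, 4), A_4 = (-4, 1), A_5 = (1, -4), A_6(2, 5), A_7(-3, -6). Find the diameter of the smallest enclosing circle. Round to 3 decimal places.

12.083

By Welzl's lemma the MEC is supported by two points (diametrically opposite) or three points (on a circumcircle).
The farthest pair is A_6–A_7 with squared distance 146. The circle on this segment as diameter has centre (-0.5, -0.5) and r² = 146/4 = 36.5.
Check A_1: distance² to centre = 32.5 ≤ 36.5, so it lies inside.
All remaining points lie in this disk, and no smaller disk contains both endpoints, so this is the minimum enclosing circle.
Diameter = 2r = 2√(36.5) ≈ 12.083.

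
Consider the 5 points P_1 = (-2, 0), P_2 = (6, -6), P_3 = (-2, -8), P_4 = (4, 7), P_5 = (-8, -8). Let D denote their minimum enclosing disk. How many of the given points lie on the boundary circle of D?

A smallest enclosing disk is always determined by at most three of the input points on its boundary.
The minimum enclosing circle is determined by three boundary points: P_2, P_4, P_5.
Their circumcentre is (-119/62, -35/62) with r² = 177325/1922.
The farthest remaining point P_3 is at distance² 106273/1922 ≤ 177325/1922.
The points at distance exactly r from the centre are P_2, P_4, P_5 — 3 points.

3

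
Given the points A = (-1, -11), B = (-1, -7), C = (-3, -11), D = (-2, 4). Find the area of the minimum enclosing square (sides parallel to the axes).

The bounding box has width 2 and height 15.
An axis-aligned square enclosing the set must have side ≥ max(width, height).
So the minimum side is max(2, 15) = 15.
Area = 15² = 225.

225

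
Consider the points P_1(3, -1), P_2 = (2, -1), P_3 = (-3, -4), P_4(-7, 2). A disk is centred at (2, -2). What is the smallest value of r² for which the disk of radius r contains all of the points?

97

The required radius is the distance from (2, -2) to the farthest point.
Squared distances: 2, 1, 29, 97.
Maximum is 97, attained at P_4.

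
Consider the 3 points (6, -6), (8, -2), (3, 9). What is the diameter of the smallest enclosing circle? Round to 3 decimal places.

Call the three points A, B, C in the order given.
Side lengths²: AB² = 20, AC² = 234, BC² = 146.
Since AC² = 234 ≥ 146 + 20 = 166, the angle opposite AC is not acute, so the smallest enclosing circle has AC as diameter.
Centre = midpoint of AC = (4.5, 1.5), r² = 234/4 = 58.5.
Diameter = 2r = 2√(58.5) ≈ 15.297.

15.297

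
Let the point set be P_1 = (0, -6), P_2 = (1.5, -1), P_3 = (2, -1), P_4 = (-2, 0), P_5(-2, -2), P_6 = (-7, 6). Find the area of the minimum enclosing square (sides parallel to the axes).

The bounding box has width 9 and height 12.
An axis-aligned square enclosing the set must have side ≥ max(width, height).
So the minimum side is max(9, 12) = 12.
Area = 12² = 144.

144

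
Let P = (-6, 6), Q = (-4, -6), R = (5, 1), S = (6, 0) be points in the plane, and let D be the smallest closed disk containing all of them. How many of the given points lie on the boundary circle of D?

3

By Welzl's lemma the MEC is supported by two points (diametrically opposite) or three points (on a circumcircle).
The minimum enclosing circle is determined by three boundary points: P, Q, S.
Their circumcentre is (-13/11, 7/11) with r² = 6290/121.
The farthest remaining point R is at distance² 4640/121 ≤ 6290/121.
The points at distance exactly r from the centre are P, Q, S — 3 points.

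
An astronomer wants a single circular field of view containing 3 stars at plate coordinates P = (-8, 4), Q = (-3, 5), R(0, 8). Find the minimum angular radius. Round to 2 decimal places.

Side lengths²: PQ² = 26, PR² = 80, QR² = 18.
Since PR² = 80 ≥ 26 + 18 = 44, the angle opposite PR is not acute, so the smallest enclosing circle has PR as diameter.
Centre = midpoint of PR = (-4, 6), r² = 80/4 = 20.
r = √20 ≈ 4.47.

4.47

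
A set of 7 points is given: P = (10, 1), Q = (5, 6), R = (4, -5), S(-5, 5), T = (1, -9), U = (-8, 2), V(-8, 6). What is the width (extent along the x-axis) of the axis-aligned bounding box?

max x = 10, min x = -8, so width = 18.

18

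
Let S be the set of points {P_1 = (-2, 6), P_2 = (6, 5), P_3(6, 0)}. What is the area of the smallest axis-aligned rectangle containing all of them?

48

x ranges over [-2, 6], width 8.
y ranges over [0, 6], height 6.
Area = 8 × 6 = 48.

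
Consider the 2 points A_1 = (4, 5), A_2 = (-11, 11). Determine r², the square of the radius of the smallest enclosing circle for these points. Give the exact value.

65.25

The smallest circle enclosing two points has them as diameter endpoints.
Centre = midpoint = (-3.5, 8); r² = |A_1A_2|²/4 = 261/4 = 65.25.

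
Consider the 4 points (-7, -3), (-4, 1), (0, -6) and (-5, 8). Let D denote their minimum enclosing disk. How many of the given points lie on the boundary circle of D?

2

The farthest pair is (0, -6)–(-5, 8) with squared distance 221. The circle on this segment as diameter has centre (-2.5, 1) and r² = 221/4 = 55.25.
Check (-7, -3): distance² to centre = 36.25 ≤ 55.25, so it lies inside.
All remaining points lie in this disk, and no smaller disk contains both endpoints, so this is the minimum enclosing circle.
The points at distance exactly r from the centre are (0, -6), (-5, 8) — 2 points.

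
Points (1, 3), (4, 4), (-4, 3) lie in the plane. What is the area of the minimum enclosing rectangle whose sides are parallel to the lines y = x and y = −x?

In coordinates u = x + y, v = x − y the rectangle is axis-aligned; the map (x,y)→(u,v) scales areas by 2.
u-values: 4, 8, -1; range = 8 − (-1) = 9.
v-values: -2, 0, -7; range = 0 − (-7) = 7.
Area = (9 × 7) / 2 = 31.5.

31.5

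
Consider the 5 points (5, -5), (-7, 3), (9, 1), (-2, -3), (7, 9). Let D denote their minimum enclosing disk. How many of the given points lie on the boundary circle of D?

By Welzl's lemma the MEC is supported by two points (diametrically opposite) or three points (on a circumcircle).
The minimum enclosing circle is determined by three boundary points: (5, -5), (-7, 3), (7, 9).
Their circumcentre is (33/23, 61/23) with r² = 37700/529.
The farthest remaining point (9, 1) is at distance² 31720/529 ≤ 37700/529.
The points at distance exactly r from the centre are (5, -5), (-7, 3), (7, 9) — 3 points.

3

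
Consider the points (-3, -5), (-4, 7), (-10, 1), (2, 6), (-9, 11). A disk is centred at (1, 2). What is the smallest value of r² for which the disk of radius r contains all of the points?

The required radius is the distance from (1, 2) to the farthest point.
Squared distances: 65, 50, 122, 17, 181.
Maximum is 181, attained at (-9, 11).

181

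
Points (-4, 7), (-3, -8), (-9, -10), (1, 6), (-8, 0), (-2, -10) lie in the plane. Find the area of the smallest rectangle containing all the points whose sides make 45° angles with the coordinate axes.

In coordinates u = x + y, v = x − y the rectangle is axis-aligned; the map (x,y)→(u,v) scales areas by 2.
u-values: 3, -11, -19, 7, -8, -12; range = 7 − (-19) = 26.
v-values: -11, 5, 1, -5, -8, 8; range = 8 − (-11) = 19.
Area = (26 × 19) / 2 = 247.

247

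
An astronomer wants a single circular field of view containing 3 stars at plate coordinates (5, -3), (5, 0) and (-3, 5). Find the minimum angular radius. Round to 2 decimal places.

5.66

Call the three points A, B, C in the order given.
Side lengths²: AB² = 9, AC² = 128, BC² = 89.
Since AC² = 128 ≥ 89 + 9 = 98, the angle opposite AC is not acute, so the smallest enclosing circle has AC as diameter.
Centre = midpoint of AC = (1, 1), r² = 128/4 = 32.
r = √32 ≈ 5.66.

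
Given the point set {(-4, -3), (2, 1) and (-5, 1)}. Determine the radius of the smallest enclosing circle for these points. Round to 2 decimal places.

3.72

Call the three points A, B, C in the order given.
Side lengths²: AB² = 52, AC² = 17, BC² = 49.
Since AB² = 52 < 49 + 17 = 66, the triangle is acute, so the smallest enclosing circle is the circumcircle.
Circumcentre = (-1.5, -0.25), r² = 13.8125.
r = √(13.8125) ≈ 3.72.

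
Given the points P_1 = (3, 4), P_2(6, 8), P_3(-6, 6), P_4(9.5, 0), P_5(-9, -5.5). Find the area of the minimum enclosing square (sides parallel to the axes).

The bounding box has width 18.5 and height 13.5.
An axis-aligned square enclosing the set must have side ≥ max(width, height).
So the minimum side is max(18.5, 13.5) = 18.5.
Area = 18.5² = 342.25.

342.25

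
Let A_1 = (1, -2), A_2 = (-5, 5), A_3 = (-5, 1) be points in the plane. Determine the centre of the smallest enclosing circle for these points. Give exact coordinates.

Side lengths²: A_1A_2² = 85, A_1A_3² = 45, A_2A_3² = 16.
Since A_1A_2² = 85 ≥ 45 + 16 = 61, the angle opposite A_1A_2 is not acute, so the smallest enclosing circle has A_1A_2 as diameter.
Centre = midpoint of A_1A_2 = (-2, 1.5), r² = 85/4 = 21.25.
Centre = (-2, 1.5).

(-2, 1.5)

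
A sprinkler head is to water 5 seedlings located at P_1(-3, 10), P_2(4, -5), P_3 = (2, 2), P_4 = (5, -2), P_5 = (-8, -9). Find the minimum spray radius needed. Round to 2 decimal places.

The minimum enclosing circle is determined by three boundary points: P_1, P_2, P_5.
Their circumcentre is (-229/52, 11/52) with r² = 132205/1352.
The farthest remaining point P_4 is at distance² 126173/1352 ≤ 132205/1352.
r = √(132205/1352) ≈ 9.89.

9.89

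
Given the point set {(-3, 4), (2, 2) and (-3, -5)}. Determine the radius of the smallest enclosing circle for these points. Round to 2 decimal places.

Call the three points A, B, C in the order given.
Side lengths²: AB² = 29, AC² = 81, BC² = 74.
Since AC² = 81 < 74 + 29 = 103, the triangle is acute, so the smallest enclosing circle is the circumcircle.
Circumcentre = (-1.9, -0.5), r² = 21.46.
r = √(21.46) ≈ 4.63.

4.63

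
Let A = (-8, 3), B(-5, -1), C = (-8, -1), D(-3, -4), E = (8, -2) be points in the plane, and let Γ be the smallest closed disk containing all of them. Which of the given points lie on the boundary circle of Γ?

A, E

By Welzl's lemma the MEC is supported by two points (diametrically opposite) or three points (on a circumcircle).
The farthest pair is A–E with squared distance 281. The circle on this segment as diameter has centre (0, 0.5) and r² = 281/4 = 70.25.
Check B: distance² to centre = 27.25 ≤ 70.25, so it lies inside.
All remaining points lie in this disk, and no smaller disk contains both endpoints, so this is the minimum enclosing circle.
The points at distance exactly r from the centre are A, E — 2 points.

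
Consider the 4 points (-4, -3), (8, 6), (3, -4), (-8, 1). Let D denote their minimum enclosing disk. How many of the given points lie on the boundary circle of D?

The minimum enclosing circle of a finite set is fixed by two of the points (as a diameter) or three (as a circumcircle).
The farthest pair is (8, 6)–(-8, 1) with squared distance 281. The circle on this segment as diameter has centre (0, 3.5) and r² = 281/4 = 70.25.
Check (-4, -3): distance² to centre = 58.25 ≤ 70.25, so it lies inside.
All remaining points lie in this disk, and no smaller disk contains both endpoints, so this is the minimum enclosing circle.
The points at distance exactly r from the centre are (8, 6), (-8, 1) — 2 points.

2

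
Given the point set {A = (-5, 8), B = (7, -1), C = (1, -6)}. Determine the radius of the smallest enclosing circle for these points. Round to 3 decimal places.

Side lengths²: AB² = 225, AC² = 232, BC² = 61.
Since AC² = 232 < 225 + 61 = 286, the triangle is acute, so the smallest enclosing circle is the circumcircle.
Circumcentre = (-13/38, 65/38), r² = 44225/722.
r = √(44225/722) ≈ 7.826.

7.826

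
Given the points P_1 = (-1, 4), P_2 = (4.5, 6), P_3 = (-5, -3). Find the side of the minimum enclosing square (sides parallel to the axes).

9.5

The bounding box has width 9.5 and height 9.
An axis-aligned square enclosing the set must have side ≥ max(width, height).
So the minimum side is max(9.5, 9) = 9.5.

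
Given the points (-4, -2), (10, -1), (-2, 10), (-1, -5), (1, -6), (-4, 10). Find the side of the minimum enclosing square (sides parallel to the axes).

The bounding box has width 14 and height 16.
An axis-aligned square enclosing the set must have side ≥ max(width, height).
So the minimum side is max(14, 16) = 16.

16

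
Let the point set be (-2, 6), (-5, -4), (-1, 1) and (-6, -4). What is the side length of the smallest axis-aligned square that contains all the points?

10

The bounding box has width 5 and height 10.
An axis-aligned square enclosing the set must have side ≥ max(width, height).
So the minimum side is max(5, 10) = 10.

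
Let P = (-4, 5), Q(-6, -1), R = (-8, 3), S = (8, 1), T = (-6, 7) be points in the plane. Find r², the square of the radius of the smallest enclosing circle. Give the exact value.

65

The minimum enclosing circle of a finite set is fixed by two of the points (as a diameter) or three (as a circumcircle).
The farthest pair is R–S with squared distance 260. The circle on this segment as diameter has centre (0, 2) and r² = 260/4 = 65.
Check P: distance² to centre = 25 ≤ 65, so it lies inside.
All remaining points lie in this disk, and no smaller disk contains both endpoints, so this is the minimum enclosing circle.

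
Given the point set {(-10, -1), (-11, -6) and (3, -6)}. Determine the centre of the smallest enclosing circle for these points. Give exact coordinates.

Call the three points A, B, C in the order given.
Side lengths²: AB² = 26, AC² = 194, BC² = 196.
Since BC² = 196 < 194 + 26 = 220, the triangle is acute, so the smallest enclosing circle is the circumcircle.
Circumcentre = (-4, -4.8), r² = 50.44.
Centre = (-4, -4.8).

(-4, -4.8)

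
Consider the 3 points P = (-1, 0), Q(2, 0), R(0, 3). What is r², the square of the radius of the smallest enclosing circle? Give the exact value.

Side lengths²: PQ² = 9, PR² = 10, QR² = 13.
Since QR² = 13 < 10 + 9 = 19, the triangle is acute, so the smallest enclosing circle is the circumcircle.
Circumcentre = (0.5, 7/6), r² = 65/18.

65/18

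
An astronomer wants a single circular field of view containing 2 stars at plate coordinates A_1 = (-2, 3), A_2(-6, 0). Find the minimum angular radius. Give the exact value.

The smallest circle enclosing two points has them as diameter endpoints.
Centre = midpoint = (-4, 1.5); r² = |A_1A_2|²/4 = 25/4 = 6.25.
r = √(6.25) = 2.5.

2.5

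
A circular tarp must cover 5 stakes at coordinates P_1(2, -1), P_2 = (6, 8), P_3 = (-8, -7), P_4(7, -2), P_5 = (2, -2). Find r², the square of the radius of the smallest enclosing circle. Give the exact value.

The minimum enclosing circle of a finite set is fixed by two of the points (as a diameter) or three (as a circumcircle).
The farthest pair is P_2–P_3 with squared distance 421. The circle on this segment as diameter has centre (-1, 0.5) and r² = 421/4 = 105.25.
Check P_1: distance² to centre = 11.25 ≤ 105.25, so it lies inside.
All remaining points lie in this disk, and no smaller disk contains both endpoints, so this is the minimum enclosing circle.

105.25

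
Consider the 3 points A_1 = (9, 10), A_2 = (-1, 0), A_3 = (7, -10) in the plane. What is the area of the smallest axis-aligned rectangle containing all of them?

200

x ranges over [-1, 9], width 10.
y ranges over [-10, 10], height 20.
Area = 10 × 20 = 200.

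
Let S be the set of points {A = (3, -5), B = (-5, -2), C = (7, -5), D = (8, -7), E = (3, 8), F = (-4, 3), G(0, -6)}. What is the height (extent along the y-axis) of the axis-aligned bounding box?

max y = 8, min y = -7, so height = 15.

15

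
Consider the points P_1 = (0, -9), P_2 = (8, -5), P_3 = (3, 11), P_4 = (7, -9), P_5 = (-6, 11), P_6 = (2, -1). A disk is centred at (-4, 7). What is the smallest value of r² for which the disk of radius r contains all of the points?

The required radius is the distance from (-4, 7) to the farthest point.
Squared distances: 272, 288, 65, 377, 20, 100.
Maximum is 377, attained at P_4.

377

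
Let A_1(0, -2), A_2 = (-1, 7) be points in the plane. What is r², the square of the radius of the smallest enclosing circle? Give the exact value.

The smallest circle enclosing two points has them as diameter endpoints.
Centre = midpoint = (-0.5, 2.5); r² = |A_1A_2|²/4 = 82/4 = 20.5.

20.5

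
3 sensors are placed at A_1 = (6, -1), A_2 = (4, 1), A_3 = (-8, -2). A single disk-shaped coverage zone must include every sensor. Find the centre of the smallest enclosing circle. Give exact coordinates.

Side lengths²: A_1A_2² = 8, A_1A_3² = 197, A_2A_3² = 153.
Since A_1A_3² = 197 ≥ 153 + 8 = 161, the angle opposite A_1A_3 is not acute, so the smallest enclosing circle has A_1A_3 as diameter.
Centre = midpoint of A_1A_3 = (-1, -1.5), r² = 197/4 = 49.25.
Centre = (-1, -1.5).

(-1, -1.5)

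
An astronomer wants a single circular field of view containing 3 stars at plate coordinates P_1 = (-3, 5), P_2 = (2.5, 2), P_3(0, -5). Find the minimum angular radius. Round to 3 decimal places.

5.220

Side lengths²: P_1P_2² = 39.25, P_1P_3² = 109, P_2P_3² = 55.25.
Since P_1P_3² = 109 ≥ 55.25 + 39.25 = 94.5, the angle opposite P_1P_3 is not acute, so the smallest enclosing circle has P_1P_3 as diameter.
Centre = midpoint of P_1P_3 = (-1.5, 0), r² = 109/4 = 27.25.
r = √(27.25) ≈ 5.220.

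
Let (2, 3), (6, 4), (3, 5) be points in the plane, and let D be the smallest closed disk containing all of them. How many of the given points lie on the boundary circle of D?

Call the three points A, B, C in the order given.
Side lengths²: AB² = 17, AC² = 5, BC² = 10.
Since AB² = 17 ≥ 10 + 5 = 15, the angle opposite AB is not acute, so the smallest enclosing circle has AB as diameter.
Centre = midpoint of AB = (4, 3.5), r² = 17/4 = 4.25.
The points at distance exactly r from the centre are (2, 3), (6, 4) — 2 points.

2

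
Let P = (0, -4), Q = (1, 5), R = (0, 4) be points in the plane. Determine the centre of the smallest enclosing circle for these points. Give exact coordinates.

Side lengths²: PQ² = 82, PR² = 64, QR² = 2.
Since PQ² = 82 ≥ 64 + 2 = 66, the angle opposite PQ is not acute, so the smallest enclosing circle has PQ as diameter.
Centre = midpoint of PQ = (0.5, 0.5), r² = 82/4 = 20.5.
Centre = (0.5, 0.5).

(0.5, 0.5)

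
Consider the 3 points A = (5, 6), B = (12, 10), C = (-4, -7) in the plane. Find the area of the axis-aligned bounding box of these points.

x ranges over [-4, 12], width 16.
y ranges over [-7, 10], height 17.
Area = 16 × 17 = 272.

272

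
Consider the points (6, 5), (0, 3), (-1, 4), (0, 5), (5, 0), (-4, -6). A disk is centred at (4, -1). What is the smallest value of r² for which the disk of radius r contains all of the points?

89

The required radius is the distance from (4, -1) to the farthest point.
Squared distances: 40, 32, 50, 52, 2, 89.
Maximum is 89, attained at (-4, -6).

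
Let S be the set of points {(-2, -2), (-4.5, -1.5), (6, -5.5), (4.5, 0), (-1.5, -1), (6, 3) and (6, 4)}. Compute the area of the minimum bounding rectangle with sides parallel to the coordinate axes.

99.75

x ranges over [-4.5, 6], width 10.5.
y ranges over [-5.5, 4], height 9.5.
Area = 10.5 × 9.5 = 99.75.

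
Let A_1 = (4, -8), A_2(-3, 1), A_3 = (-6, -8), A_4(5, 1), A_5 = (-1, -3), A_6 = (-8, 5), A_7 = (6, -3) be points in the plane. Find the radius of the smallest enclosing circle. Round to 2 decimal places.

The farthest pair is A_1–A_6 with squared distance 313. The circle on this segment as diameter has centre (-2, -1.5) and r² = 313/4 = 78.25.
Check A_2: distance² to centre = 7.25 ≤ 78.25, so it lies inside.
All remaining points lie in this disk, and no smaller disk contains both endpoints, so this is the minimum enclosing circle.
r = √(78.25) ≈ 8.85.

8.85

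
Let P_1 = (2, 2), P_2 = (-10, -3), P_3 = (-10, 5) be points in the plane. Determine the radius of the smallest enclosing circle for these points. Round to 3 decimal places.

6.700

Side lengths²: P_1P_2² = 169, P_1P_3² = 153, P_2P_3² = 64.
Since P_1P_2² = 169 < 153 + 64 = 217, the triangle is acute, so the smallest enclosing circle is the circumcircle.
Circumcentre = (-4.625, 1), r² = 44.890625.
r = √(44.890625) ≈ 6.700.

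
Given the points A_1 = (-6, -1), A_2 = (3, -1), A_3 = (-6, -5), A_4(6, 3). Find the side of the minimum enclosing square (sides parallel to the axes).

12

The bounding box has width 12 and height 8.
An axis-aligned square enclosing the set must have side ≥ max(width, height).
So the minimum side is max(12, 8) = 12.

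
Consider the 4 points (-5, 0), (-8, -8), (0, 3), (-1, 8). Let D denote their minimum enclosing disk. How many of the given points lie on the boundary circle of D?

2

The farthest pair is (-8, -8)–(-1, 8) with squared distance 305. The circle on this segment as diameter has centre (-4.5, 0) and r² = 305/4 = 76.25.
Check (-5, 0): distance² to centre = 0.25 ≤ 76.25, so it lies inside.
All remaining points lie in this disk, and no smaller disk contains both endpoints, so this is the minimum enclosing circle.
The points at distance exactly r from the centre are (-8, -8), (-1, 8) — 2 points.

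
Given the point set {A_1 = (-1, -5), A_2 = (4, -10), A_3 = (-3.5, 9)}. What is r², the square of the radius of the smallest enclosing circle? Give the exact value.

Side lengths²: A_1A_2² = 50, A_1A_3² = 202.25, A_2A_3² = 417.25.
Since A_2A_3² = 417.25 ≥ 202.25 + 50 = 252.25, the angle opposite A_2A_3 is not acute, so the smallest enclosing circle has A_2A_3 as diameter.
Centre = midpoint of A_2A_3 = (0.25, -0.5), r² = 417.25/4 = 104.3125.

104.3125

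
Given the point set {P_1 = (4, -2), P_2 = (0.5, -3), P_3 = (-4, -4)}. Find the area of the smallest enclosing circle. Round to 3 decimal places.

53.407

Side lengths²: P_1P_2² = 13.25, P_1P_3² = 68, P_2P_3² = 21.25.
Since P_1P_3² = 68 ≥ 21.25 + 13.25 = 34.5, the angle opposite P_1P_3 is not acute, so the smallest enclosing circle has P_1P_3 as diameter.
Centre = midpoint of P_1P_3 = (0, -3), r² = 68/4 = 17.
Area = π·r² = π·17 ≈ 53.407.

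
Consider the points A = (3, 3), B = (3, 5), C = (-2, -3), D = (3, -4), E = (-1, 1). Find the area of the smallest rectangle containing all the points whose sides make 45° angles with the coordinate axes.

In coordinates u = x + y, v = x − y the rectangle is axis-aligned; the map (x,y)→(u,v) scales areas by 2.
u-values: 6, 8, -5, -1, 0; range = 8 − (-5) = 13.
v-values: 0, -2, 1, 7, -2; range = 7 − (-2) = 9.
Area = (13 × 9) / 2 = 58.5.

58.5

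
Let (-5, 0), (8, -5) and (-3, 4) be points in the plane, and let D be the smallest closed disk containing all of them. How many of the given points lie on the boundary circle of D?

Call the three points A, B, C in the order given.
Side lengths²: AB² = 194, AC² = 20, BC² = 202.
Since BC² = 202 < 194 + 20 = 214, the triangle is acute, so the smallest enclosing circle is the circumcircle.
Circumcentre = (64/31, -32/31), r² = 48985/961.
The points at distance exactly r from the centre are (-5, 0), (8, -5), (-3, 4) — 3 points.

3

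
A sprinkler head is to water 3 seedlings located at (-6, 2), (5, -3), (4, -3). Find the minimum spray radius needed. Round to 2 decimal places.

6.04

Call the three points A, B, C in the order given.
Side lengths²: AB² = 146, AC² = 125, BC² = 1.
Since AB² = 146 ≥ 125 + 1 = 126, the angle opposite AB is not acute, so the smallest enclosing circle has AB as diameter.
Centre = midpoint of AB = (-0.5, -0.5), r² = 146/4 = 36.5.
r = √(36.5) ≈ 6.04.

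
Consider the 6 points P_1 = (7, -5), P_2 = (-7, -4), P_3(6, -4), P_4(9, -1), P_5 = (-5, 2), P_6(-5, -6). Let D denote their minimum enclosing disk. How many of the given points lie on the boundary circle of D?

The farthest pair is P_2–P_4 with squared distance 265. The circle on this segment as diameter has centre (1, -2.5) and r² = 265/4 = 66.25.
Check P_1: distance² to centre = 42.25 ≤ 66.25, so it lies inside.
All remaining points lie in this disk, and no smaller disk contains both endpoints, so this is the minimum enclosing circle.
The points at distance exactly r from the centre are P_2, P_4 — 2 points.

2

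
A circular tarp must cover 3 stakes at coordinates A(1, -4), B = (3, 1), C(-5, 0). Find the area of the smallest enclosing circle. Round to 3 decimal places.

53.314

Side lengths²: AB² = 29, AC² = 52, BC² = 65.
Since BC² = 65 < 52 + 29 = 81, the triangle is acute, so the smallest enclosing circle is the circumcircle.
Circumcentre = (-17/19, -13/38), r² = 24505/1444.
Area = π·r² = π·24505/1444 ≈ 53.314.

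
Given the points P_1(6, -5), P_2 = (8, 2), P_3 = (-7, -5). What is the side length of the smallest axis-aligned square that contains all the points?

15

The bounding box has width 15 and height 7.
An axis-aligned square enclosing the set must have side ≥ max(width, height).
So the minimum side is max(15, 7) = 15.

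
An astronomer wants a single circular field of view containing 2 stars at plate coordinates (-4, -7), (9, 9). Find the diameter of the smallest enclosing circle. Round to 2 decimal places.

20.62

The smallest circle enclosing two points has them as diameter endpoints.
Centre = midpoint = (2.5, 1); r² = |(-4, -7)−(9, 9)|²/4 = 425/4 = 106.25.
Diameter = 2r = 2√(106.25) ≈ 20.62.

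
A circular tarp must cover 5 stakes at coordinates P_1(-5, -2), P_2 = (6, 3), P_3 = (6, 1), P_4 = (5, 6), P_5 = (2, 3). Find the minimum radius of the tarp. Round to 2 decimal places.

A smallest enclosing disk is always determined by at most three of the input points on its boundary.
The farthest pair is P_1–P_4 with squared distance 164. The circle on this segment as diameter has centre (0, 2) and r² = 164/4 = 41.
Check P_2: distance² to centre = 37 ≤ 41, so it lies inside.
All remaining points lie in this disk, and no smaller disk contains both endpoints, so this is the minimum enclosing circle.
r = √41 ≈ 6.40.

6.40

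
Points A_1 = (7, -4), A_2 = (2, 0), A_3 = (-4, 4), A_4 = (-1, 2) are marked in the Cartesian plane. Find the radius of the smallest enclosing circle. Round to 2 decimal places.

By Welzl's lemma the MEC is supported by two points (diametrically opposite) or three points (on a circumcircle).
The farthest pair is A_1–A_3 with squared distance 185. The circle on this segment as diameter has centre (1.5, 0) and r² = 185/4 = 46.25.
Check A_2: distance² to centre = 0.25 ≤ 46.25, so it lies inside.
All remaining points lie in this disk, and no smaller disk contains both endpoints, so this is the minimum enclosing circle.
r = √(46.25) ≈ 6.80.

6.80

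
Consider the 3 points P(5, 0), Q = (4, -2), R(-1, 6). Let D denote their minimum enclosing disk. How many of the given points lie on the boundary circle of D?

2

Side lengths²: PQ² = 5, PR² = 72, QR² = 89.
Since QR² = 89 ≥ 72 + 5 = 77, the angle opposite QR is not acute, so the smallest enclosing circle has QR as diameter.
Centre = midpoint of QR = (1.5, 2), r² = 89/4 = 22.25.
The points at distance exactly r from the centre are Q, R — 2 points.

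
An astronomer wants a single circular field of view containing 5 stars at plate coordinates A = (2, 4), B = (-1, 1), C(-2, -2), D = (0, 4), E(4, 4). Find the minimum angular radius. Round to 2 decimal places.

4.24

By Welzl's lemma the MEC is supported by two points (diametrically opposite) or three points (on a circumcircle).
The farthest pair is C–E with squared distance 72. The circle on this segment as diameter has centre (1, 1) and r² = 72/4 = 18.
Check A: distance² to centre = 10 ≤ 18, so it lies inside.
All remaining points lie in this disk, and no smaller disk contains both endpoints, so this is the minimum enclosing circle.
r = √18 ≈ 4.24.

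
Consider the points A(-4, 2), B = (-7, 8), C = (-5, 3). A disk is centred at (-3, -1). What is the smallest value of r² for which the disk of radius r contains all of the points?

97

The required radius is the distance from (-3, -1) to the farthest point.
Squared distances: 10, 97, 20.
Maximum is 97, attained at B.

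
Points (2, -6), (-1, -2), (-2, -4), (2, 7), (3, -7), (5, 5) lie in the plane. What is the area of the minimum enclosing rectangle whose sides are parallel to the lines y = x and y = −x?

In coordinates u = x + y, v = x − y the rectangle is axis-aligned; the map (x,y)→(u,v) scales areas by 2.
u-values: -4, -3, -6, 9, -4, 10; range = 10 − (-6) = 16.
v-values: 8, 1, 2, -5, 10, 0; range = 10 − (-5) = 15.
Area = (16 × 15) / 2 = 120.

120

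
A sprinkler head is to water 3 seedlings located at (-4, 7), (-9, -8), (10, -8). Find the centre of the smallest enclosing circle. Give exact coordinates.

(0.5, -17/6)

Call the three points A, B, C in the order given.
Side lengths²: AB² = 250, AC² = 421, BC² = 361.
Since AC² = 421 < 361 + 250 = 611, the triangle is acute, so the smallest enclosing circle is the circumcircle.
Circumcentre = (0.5, -17/6), r² = 2105/18.
Centre = (0.5, -17/6).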